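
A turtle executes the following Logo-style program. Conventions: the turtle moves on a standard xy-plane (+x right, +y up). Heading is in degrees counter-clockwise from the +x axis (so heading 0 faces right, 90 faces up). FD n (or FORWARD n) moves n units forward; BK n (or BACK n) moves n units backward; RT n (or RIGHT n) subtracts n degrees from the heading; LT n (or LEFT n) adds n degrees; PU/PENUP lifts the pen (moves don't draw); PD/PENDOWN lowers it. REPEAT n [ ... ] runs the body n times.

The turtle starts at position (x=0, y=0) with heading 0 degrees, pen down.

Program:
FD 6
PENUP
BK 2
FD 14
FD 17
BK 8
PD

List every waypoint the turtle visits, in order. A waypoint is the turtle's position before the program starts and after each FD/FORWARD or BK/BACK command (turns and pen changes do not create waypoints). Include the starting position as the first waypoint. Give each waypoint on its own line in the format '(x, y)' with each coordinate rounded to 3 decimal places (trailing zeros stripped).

Answer: (0, 0)
(6, 0)
(4, 0)
(18, 0)
(35, 0)
(27, 0)

Derivation:
Executing turtle program step by step:
Start: pos=(0,0), heading=0, pen down
FD 6: (0,0) -> (6,0) [heading=0, draw]
PU: pen up
BK 2: (6,0) -> (4,0) [heading=0, move]
FD 14: (4,0) -> (18,0) [heading=0, move]
FD 17: (18,0) -> (35,0) [heading=0, move]
BK 8: (35,0) -> (27,0) [heading=0, move]
PD: pen down
Final: pos=(27,0), heading=0, 1 segment(s) drawn
Waypoints (6 total):
(0, 0)
(6, 0)
(4, 0)
(18, 0)
(35, 0)
(27, 0)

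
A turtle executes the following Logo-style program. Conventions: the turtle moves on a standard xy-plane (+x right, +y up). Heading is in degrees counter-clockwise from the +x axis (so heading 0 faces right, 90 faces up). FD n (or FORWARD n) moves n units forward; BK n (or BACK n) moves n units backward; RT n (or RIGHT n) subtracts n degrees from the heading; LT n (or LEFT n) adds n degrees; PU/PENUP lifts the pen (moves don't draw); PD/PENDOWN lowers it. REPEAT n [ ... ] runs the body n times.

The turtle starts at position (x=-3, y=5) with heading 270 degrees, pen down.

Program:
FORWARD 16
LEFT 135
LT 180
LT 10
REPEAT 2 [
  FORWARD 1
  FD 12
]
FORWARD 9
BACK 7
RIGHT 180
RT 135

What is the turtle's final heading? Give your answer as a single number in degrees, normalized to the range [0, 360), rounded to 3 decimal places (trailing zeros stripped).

Answer: 280

Derivation:
Executing turtle program step by step:
Start: pos=(-3,5), heading=270, pen down
FD 16: (-3,5) -> (-3,-11) [heading=270, draw]
LT 135: heading 270 -> 45
LT 180: heading 45 -> 225
LT 10: heading 225 -> 235
REPEAT 2 [
  -- iteration 1/2 --
  FD 1: (-3,-11) -> (-3.574,-11.819) [heading=235, draw]
  FD 12: (-3.574,-11.819) -> (-10.456,-21.649) [heading=235, draw]
  -- iteration 2/2 --
  FD 1: (-10.456,-21.649) -> (-11.03,-22.468) [heading=235, draw]
  FD 12: (-11.03,-22.468) -> (-17.913,-32.298) [heading=235, draw]
]
FD 9: (-17.913,-32.298) -> (-23.075,-39.67) [heading=235, draw]
BK 7: (-23.075,-39.67) -> (-19.06,-33.936) [heading=235, draw]
RT 180: heading 235 -> 55
RT 135: heading 55 -> 280
Final: pos=(-19.06,-33.936), heading=280, 7 segment(s) drawn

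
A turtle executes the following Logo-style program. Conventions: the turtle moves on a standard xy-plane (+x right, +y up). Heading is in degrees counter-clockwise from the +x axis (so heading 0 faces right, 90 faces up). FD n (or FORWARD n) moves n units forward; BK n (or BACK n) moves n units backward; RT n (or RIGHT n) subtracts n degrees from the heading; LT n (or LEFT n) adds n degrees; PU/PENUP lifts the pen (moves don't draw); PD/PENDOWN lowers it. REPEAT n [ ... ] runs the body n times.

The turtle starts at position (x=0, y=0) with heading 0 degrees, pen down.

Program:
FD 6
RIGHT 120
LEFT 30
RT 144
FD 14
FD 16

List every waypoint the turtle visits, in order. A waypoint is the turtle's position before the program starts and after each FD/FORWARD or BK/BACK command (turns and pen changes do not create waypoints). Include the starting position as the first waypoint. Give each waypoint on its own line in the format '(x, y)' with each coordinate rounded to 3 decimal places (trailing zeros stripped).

Answer: (0, 0)
(6, 0)
(-2.229, 11.326)
(-11.634, 24.271)

Derivation:
Executing turtle program step by step:
Start: pos=(0,0), heading=0, pen down
FD 6: (0,0) -> (6,0) [heading=0, draw]
RT 120: heading 0 -> 240
LT 30: heading 240 -> 270
RT 144: heading 270 -> 126
FD 14: (6,0) -> (-2.229,11.326) [heading=126, draw]
FD 16: (-2.229,11.326) -> (-11.634,24.271) [heading=126, draw]
Final: pos=(-11.634,24.271), heading=126, 3 segment(s) drawn
Waypoints (4 total):
(0, 0)
(6, 0)
(-2.229, 11.326)
(-11.634, 24.271)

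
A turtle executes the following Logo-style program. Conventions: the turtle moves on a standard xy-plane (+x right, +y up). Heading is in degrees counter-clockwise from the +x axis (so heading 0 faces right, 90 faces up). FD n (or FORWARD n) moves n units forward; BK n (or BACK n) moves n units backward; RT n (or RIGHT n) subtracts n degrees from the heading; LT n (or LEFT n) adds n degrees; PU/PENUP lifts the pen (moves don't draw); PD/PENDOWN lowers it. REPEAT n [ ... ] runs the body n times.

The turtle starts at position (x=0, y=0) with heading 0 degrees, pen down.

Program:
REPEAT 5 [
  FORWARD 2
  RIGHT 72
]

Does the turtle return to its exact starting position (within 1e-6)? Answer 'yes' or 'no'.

Executing turtle program step by step:
Start: pos=(0,0), heading=0, pen down
REPEAT 5 [
  -- iteration 1/5 --
  FD 2: (0,0) -> (2,0) [heading=0, draw]
  RT 72: heading 0 -> 288
  -- iteration 2/5 --
  FD 2: (2,0) -> (2.618,-1.902) [heading=288, draw]
  RT 72: heading 288 -> 216
  -- iteration 3/5 --
  FD 2: (2.618,-1.902) -> (1,-3.078) [heading=216, draw]
  RT 72: heading 216 -> 144
  -- iteration 4/5 --
  FD 2: (1,-3.078) -> (-0.618,-1.902) [heading=144, draw]
  RT 72: heading 144 -> 72
  -- iteration 5/5 --
  FD 2: (-0.618,-1.902) -> (0,0) [heading=72, draw]
  RT 72: heading 72 -> 0
]
Final: pos=(0,0), heading=0, 5 segment(s) drawn

Start position: (0, 0)
Final position: (0, 0)
Distance = 0; < 1e-6 -> CLOSED

Answer: yes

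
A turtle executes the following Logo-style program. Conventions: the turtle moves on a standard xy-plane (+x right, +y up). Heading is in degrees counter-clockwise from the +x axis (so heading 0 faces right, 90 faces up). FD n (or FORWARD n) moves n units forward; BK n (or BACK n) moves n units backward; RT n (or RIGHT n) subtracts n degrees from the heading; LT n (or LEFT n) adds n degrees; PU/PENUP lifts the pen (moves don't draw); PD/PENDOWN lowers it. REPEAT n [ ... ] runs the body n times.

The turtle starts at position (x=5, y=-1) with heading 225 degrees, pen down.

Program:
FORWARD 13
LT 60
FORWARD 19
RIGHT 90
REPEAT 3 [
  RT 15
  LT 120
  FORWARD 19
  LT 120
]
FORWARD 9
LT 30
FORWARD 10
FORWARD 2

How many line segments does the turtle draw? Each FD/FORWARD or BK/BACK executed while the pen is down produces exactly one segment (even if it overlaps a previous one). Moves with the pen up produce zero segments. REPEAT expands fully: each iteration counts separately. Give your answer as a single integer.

Executing turtle program step by step:
Start: pos=(5,-1), heading=225, pen down
FD 13: (5,-1) -> (-4.192,-10.192) [heading=225, draw]
LT 60: heading 225 -> 285
FD 19: (-4.192,-10.192) -> (0.725,-28.545) [heading=285, draw]
RT 90: heading 285 -> 195
REPEAT 3 [
  -- iteration 1/3 --
  RT 15: heading 195 -> 180
  LT 120: heading 180 -> 300
  FD 19: (0.725,-28.545) -> (10.225,-44.999) [heading=300, draw]
  LT 120: heading 300 -> 60
  -- iteration 2/3 --
  RT 15: heading 60 -> 45
  LT 120: heading 45 -> 165
  FD 19: (10.225,-44.999) -> (-8.127,-40.082) [heading=165, draw]
  LT 120: heading 165 -> 285
  -- iteration 3/3 --
  RT 15: heading 285 -> 270
  LT 120: heading 270 -> 30
  FD 19: (-8.127,-40.082) -> (8.327,-30.582) [heading=30, draw]
  LT 120: heading 30 -> 150
]
FD 9: (8.327,-30.582) -> (0.533,-26.082) [heading=150, draw]
LT 30: heading 150 -> 180
FD 10: (0.533,-26.082) -> (-9.467,-26.082) [heading=180, draw]
FD 2: (-9.467,-26.082) -> (-11.467,-26.082) [heading=180, draw]
Final: pos=(-11.467,-26.082), heading=180, 8 segment(s) drawn
Segments drawn: 8

Answer: 8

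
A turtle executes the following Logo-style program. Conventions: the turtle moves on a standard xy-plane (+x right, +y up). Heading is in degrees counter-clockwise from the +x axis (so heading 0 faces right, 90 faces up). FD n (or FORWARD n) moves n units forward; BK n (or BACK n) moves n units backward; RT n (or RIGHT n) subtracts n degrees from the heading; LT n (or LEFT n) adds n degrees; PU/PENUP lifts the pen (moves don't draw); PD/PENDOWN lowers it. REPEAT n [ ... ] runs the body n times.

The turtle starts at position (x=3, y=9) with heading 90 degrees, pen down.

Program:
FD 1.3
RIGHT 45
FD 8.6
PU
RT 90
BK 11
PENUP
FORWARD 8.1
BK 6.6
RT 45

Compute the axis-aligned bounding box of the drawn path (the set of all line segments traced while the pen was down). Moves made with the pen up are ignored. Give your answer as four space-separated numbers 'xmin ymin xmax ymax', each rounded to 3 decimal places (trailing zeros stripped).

Executing turtle program step by step:
Start: pos=(3,9), heading=90, pen down
FD 1.3: (3,9) -> (3,10.3) [heading=90, draw]
RT 45: heading 90 -> 45
FD 8.6: (3,10.3) -> (9.081,16.381) [heading=45, draw]
PU: pen up
RT 90: heading 45 -> 315
BK 11: (9.081,16.381) -> (1.303,24.159) [heading=315, move]
PU: pen up
FD 8.1: (1.303,24.159) -> (7.031,18.432) [heading=315, move]
BK 6.6: (7.031,18.432) -> (2.364,23.099) [heading=315, move]
RT 45: heading 315 -> 270
Final: pos=(2.364,23.099), heading=270, 2 segment(s) drawn

Segment endpoints: x in {3, 9.081}, y in {9, 10.3, 16.381}
xmin=3, ymin=9, xmax=9.081, ymax=16.381

Answer: 3 9 9.081 16.381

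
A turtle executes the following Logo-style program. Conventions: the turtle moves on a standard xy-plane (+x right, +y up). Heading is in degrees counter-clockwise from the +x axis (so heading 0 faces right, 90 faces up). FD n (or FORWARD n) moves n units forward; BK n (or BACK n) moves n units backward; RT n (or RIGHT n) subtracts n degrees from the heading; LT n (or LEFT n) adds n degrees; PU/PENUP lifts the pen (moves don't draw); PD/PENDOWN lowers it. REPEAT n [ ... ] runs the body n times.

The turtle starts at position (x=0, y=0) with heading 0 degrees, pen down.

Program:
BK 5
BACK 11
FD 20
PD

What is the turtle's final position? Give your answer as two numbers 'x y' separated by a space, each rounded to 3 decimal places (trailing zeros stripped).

Executing turtle program step by step:
Start: pos=(0,0), heading=0, pen down
BK 5: (0,0) -> (-5,0) [heading=0, draw]
BK 11: (-5,0) -> (-16,0) [heading=0, draw]
FD 20: (-16,0) -> (4,0) [heading=0, draw]
PD: pen down
Final: pos=(4,0), heading=0, 3 segment(s) drawn

Answer: 4 0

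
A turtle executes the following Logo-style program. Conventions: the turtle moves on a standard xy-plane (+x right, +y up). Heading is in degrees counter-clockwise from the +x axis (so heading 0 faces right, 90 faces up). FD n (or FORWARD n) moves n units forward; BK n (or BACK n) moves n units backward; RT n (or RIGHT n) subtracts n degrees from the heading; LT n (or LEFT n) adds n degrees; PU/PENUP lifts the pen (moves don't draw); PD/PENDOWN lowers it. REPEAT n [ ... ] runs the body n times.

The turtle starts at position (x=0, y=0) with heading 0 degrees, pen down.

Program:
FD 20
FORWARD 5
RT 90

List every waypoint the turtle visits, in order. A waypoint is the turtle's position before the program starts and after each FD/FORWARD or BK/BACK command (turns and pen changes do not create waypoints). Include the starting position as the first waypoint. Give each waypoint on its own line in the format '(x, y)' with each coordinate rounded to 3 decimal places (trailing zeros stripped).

Executing turtle program step by step:
Start: pos=(0,0), heading=0, pen down
FD 20: (0,0) -> (20,0) [heading=0, draw]
FD 5: (20,0) -> (25,0) [heading=0, draw]
RT 90: heading 0 -> 270
Final: pos=(25,0), heading=270, 2 segment(s) drawn
Waypoints (3 total):
(0, 0)
(20, 0)
(25, 0)

Answer: (0, 0)
(20, 0)
(25, 0)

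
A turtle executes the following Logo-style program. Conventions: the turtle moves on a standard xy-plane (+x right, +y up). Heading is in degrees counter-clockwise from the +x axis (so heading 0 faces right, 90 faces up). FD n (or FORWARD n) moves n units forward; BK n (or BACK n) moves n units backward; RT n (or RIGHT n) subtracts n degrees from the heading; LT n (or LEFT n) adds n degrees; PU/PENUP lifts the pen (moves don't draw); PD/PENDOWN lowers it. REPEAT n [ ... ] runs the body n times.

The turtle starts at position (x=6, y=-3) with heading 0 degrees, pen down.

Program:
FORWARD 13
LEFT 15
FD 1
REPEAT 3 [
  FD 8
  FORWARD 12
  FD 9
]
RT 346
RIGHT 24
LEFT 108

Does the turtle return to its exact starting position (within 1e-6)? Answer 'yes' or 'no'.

Answer: no

Derivation:
Executing turtle program step by step:
Start: pos=(6,-3), heading=0, pen down
FD 13: (6,-3) -> (19,-3) [heading=0, draw]
LT 15: heading 0 -> 15
FD 1: (19,-3) -> (19.966,-2.741) [heading=15, draw]
REPEAT 3 [
  -- iteration 1/3 --
  FD 8: (19.966,-2.741) -> (27.693,-0.671) [heading=15, draw]
  FD 12: (27.693,-0.671) -> (39.284,2.435) [heading=15, draw]
  FD 9: (39.284,2.435) -> (47.978,4.765) [heading=15, draw]
  -- iteration 2/3 --
  FD 8: (47.978,4.765) -> (55.705,6.835) [heading=15, draw]
  FD 12: (55.705,6.835) -> (67.296,9.941) [heading=15, draw]
  FD 9: (67.296,9.941) -> (75.99,12.27) [heading=15, draw]
  -- iteration 3/3 --
  FD 8: (75.99,12.27) -> (83.717,14.341) [heading=15, draw]
  FD 12: (83.717,14.341) -> (95.308,17.447) [heading=15, draw]
  FD 9: (95.308,17.447) -> (104.001,19.776) [heading=15, draw]
]
RT 346: heading 15 -> 29
RT 24: heading 29 -> 5
LT 108: heading 5 -> 113
Final: pos=(104.001,19.776), heading=113, 11 segment(s) drawn

Start position: (6, -3)
Final position: (104.001, 19.776)
Distance = 100.613; >= 1e-6 -> NOT closed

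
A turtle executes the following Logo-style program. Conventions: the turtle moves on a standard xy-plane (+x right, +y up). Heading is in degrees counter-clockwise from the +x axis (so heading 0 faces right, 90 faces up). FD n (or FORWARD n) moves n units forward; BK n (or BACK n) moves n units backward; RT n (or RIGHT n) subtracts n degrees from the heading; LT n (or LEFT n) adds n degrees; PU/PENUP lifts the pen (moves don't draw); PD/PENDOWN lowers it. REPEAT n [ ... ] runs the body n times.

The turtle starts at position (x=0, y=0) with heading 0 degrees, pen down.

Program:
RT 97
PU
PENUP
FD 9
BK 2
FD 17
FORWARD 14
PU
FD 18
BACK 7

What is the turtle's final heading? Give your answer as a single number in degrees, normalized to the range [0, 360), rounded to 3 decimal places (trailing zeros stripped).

Executing turtle program step by step:
Start: pos=(0,0), heading=0, pen down
RT 97: heading 0 -> 263
PU: pen up
PU: pen up
FD 9: (0,0) -> (-1.097,-8.933) [heading=263, move]
BK 2: (-1.097,-8.933) -> (-0.853,-6.948) [heading=263, move]
FD 17: (-0.853,-6.948) -> (-2.925,-23.821) [heading=263, move]
FD 14: (-2.925,-23.821) -> (-4.631,-37.717) [heading=263, move]
PU: pen up
FD 18: (-4.631,-37.717) -> (-6.825,-55.583) [heading=263, move]
BK 7: (-6.825,-55.583) -> (-5.972,-48.635) [heading=263, move]
Final: pos=(-5.972,-48.635), heading=263, 0 segment(s) drawn

Answer: 263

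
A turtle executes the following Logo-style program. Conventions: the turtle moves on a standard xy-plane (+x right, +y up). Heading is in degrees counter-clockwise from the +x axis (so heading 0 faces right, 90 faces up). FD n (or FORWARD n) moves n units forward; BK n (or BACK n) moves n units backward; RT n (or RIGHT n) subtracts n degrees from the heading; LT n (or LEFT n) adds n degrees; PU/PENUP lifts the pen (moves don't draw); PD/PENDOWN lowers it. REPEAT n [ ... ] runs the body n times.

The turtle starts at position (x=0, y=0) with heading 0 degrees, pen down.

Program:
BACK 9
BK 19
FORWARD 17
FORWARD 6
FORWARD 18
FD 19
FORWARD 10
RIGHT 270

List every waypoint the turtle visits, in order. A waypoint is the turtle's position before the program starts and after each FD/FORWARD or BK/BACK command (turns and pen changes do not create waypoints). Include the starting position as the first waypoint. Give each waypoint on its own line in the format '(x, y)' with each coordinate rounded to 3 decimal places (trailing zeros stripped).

Answer: (0, 0)
(-9, 0)
(-28, 0)
(-11, 0)
(-5, 0)
(13, 0)
(32, 0)
(42, 0)

Derivation:
Executing turtle program step by step:
Start: pos=(0,0), heading=0, pen down
BK 9: (0,0) -> (-9,0) [heading=0, draw]
BK 19: (-9,0) -> (-28,0) [heading=0, draw]
FD 17: (-28,0) -> (-11,0) [heading=0, draw]
FD 6: (-11,0) -> (-5,0) [heading=0, draw]
FD 18: (-5,0) -> (13,0) [heading=0, draw]
FD 19: (13,0) -> (32,0) [heading=0, draw]
FD 10: (32,0) -> (42,0) [heading=0, draw]
RT 270: heading 0 -> 90
Final: pos=(42,0), heading=90, 7 segment(s) drawn
Waypoints (8 total):
(0, 0)
(-9, 0)
(-28, 0)
(-11, 0)
(-5, 0)
(13, 0)
(32, 0)
(42, 0)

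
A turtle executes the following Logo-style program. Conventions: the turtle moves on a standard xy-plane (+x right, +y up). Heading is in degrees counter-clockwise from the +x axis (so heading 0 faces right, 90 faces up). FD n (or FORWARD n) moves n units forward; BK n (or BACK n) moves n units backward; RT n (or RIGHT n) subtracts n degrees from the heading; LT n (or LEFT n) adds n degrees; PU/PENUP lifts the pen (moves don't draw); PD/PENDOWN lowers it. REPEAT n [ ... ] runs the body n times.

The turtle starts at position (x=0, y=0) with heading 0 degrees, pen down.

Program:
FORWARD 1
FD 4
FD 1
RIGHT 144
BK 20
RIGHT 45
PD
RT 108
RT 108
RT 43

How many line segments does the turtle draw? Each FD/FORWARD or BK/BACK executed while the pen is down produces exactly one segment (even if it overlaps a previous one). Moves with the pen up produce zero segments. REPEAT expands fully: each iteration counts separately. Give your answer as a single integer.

Answer: 4

Derivation:
Executing turtle program step by step:
Start: pos=(0,0), heading=0, pen down
FD 1: (0,0) -> (1,0) [heading=0, draw]
FD 4: (1,0) -> (5,0) [heading=0, draw]
FD 1: (5,0) -> (6,0) [heading=0, draw]
RT 144: heading 0 -> 216
BK 20: (6,0) -> (22.18,11.756) [heading=216, draw]
RT 45: heading 216 -> 171
PD: pen down
RT 108: heading 171 -> 63
RT 108: heading 63 -> 315
RT 43: heading 315 -> 272
Final: pos=(22.18,11.756), heading=272, 4 segment(s) drawn
Segments drawn: 4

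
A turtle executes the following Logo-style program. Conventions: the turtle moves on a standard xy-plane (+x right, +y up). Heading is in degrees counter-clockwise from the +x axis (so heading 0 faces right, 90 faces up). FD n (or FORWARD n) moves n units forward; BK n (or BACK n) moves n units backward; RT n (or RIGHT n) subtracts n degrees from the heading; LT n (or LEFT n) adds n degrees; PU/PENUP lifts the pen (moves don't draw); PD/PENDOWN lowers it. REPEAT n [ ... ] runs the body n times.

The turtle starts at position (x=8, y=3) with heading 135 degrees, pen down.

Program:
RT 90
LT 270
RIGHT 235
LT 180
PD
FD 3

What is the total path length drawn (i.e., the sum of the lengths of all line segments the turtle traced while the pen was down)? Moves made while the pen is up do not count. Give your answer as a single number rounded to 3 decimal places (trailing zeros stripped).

Answer: 3

Derivation:
Executing turtle program step by step:
Start: pos=(8,3), heading=135, pen down
RT 90: heading 135 -> 45
LT 270: heading 45 -> 315
RT 235: heading 315 -> 80
LT 180: heading 80 -> 260
PD: pen down
FD 3: (8,3) -> (7.479,0.046) [heading=260, draw]
Final: pos=(7.479,0.046), heading=260, 1 segment(s) drawn

Segment lengths:
  seg 1: (8,3) -> (7.479,0.046), length = 3
Total = 3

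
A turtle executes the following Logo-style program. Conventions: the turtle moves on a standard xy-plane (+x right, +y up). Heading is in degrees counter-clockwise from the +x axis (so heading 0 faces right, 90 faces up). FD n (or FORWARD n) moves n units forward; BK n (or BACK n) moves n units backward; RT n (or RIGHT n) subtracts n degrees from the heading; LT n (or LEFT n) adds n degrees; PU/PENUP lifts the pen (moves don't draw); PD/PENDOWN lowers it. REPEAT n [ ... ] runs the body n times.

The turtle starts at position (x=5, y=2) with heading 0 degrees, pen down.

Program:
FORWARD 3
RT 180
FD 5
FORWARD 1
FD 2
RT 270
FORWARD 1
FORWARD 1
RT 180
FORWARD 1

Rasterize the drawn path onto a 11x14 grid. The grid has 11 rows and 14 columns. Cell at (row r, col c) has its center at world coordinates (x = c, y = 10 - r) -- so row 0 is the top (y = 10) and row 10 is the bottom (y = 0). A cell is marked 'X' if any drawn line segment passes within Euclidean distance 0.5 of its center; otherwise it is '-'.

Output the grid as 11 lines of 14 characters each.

Segment 0: (5,2) -> (8,2)
Segment 1: (8,2) -> (3,2)
Segment 2: (3,2) -> (2,2)
Segment 3: (2,2) -> (0,2)
Segment 4: (0,2) -> (0,1)
Segment 5: (0,1) -> (0,-0)
Segment 6: (0,-0) -> (0,1)

Answer: --------------
--------------
--------------
--------------
--------------
--------------
--------------
--------------
XXXXXXXXX-----
X-------------
X-------------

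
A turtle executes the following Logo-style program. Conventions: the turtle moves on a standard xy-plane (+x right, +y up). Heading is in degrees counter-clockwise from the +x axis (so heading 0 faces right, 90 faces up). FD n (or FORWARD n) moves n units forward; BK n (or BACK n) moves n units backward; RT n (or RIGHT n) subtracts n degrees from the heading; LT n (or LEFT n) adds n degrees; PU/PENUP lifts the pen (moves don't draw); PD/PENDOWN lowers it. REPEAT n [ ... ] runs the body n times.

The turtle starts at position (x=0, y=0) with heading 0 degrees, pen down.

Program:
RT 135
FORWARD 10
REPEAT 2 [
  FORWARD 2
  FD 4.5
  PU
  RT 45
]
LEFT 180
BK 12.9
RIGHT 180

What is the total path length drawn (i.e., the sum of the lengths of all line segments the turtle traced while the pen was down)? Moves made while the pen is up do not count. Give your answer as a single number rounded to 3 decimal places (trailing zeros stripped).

Executing turtle program step by step:
Start: pos=(0,0), heading=0, pen down
RT 135: heading 0 -> 225
FD 10: (0,0) -> (-7.071,-7.071) [heading=225, draw]
REPEAT 2 [
  -- iteration 1/2 --
  FD 2: (-7.071,-7.071) -> (-8.485,-8.485) [heading=225, draw]
  FD 4.5: (-8.485,-8.485) -> (-11.667,-11.667) [heading=225, draw]
  PU: pen up
  RT 45: heading 225 -> 180
  -- iteration 2/2 --
  FD 2: (-11.667,-11.667) -> (-13.667,-11.667) [heading=180, move]
  FD 4.5: (-13.667,-11.667) -> (-18.167,-11.667) [heading=180, move]
  PU: pen up
  RT 45: heading 180 -> 135
]
LT 180: heading 135 -> 315
BK 12.9: (-18.167,-11.667) -> (-27.289,-2.546) [heading=315, move]
RT 180: heading 315 -> 135
Final: pos=(-27.289,-2.546), heading=135, 3 segment(s) drawn

Segment lengths:
  seg 1: (0,0) -> (-7.071,-7.071), length = 10
  seg 2: (-7.071,-7.071) -> (-8.485,-8.485), length = 2
  seg 3: (-8.485,-8.485) -> (-11.667,-11.667), length = 4.5
Total = 16.5

Answer: 16.5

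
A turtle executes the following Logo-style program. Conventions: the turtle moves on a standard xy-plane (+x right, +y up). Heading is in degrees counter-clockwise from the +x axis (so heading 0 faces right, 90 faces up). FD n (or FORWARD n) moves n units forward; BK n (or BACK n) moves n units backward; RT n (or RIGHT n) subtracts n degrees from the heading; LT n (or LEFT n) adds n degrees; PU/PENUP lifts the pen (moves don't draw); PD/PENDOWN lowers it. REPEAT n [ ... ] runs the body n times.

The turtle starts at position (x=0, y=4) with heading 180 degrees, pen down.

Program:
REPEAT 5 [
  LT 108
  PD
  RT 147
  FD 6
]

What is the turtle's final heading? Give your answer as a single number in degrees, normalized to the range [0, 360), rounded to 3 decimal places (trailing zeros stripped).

Executing turtle program step by step:
Start: pos=(0,4), heading=180, pen down
REPEAT 5 [
  -- iteration 1/5 --
  LT 108: heading 180 -> 288
  PD: pen down
  RT 147: heading 288 -> 141
  FD 6: (0,4) -> (-4.663,7.776) [heading=141, draw]
  -- iteration 2/5 --
  LT 108: heading 141 -> 249
  PD: pen down
  RT 147: heading 249 -> 102
  FD 6: (-4.663,7.776) -> (-5.91,13.645) [heading=102, draw]
  -- iteration 3/5 --
  LT 108: heading 102 -> 210
  PD: pen down
  RT 147: heading 210 -> 63
  FD 6: (-5.91,13.645) -> (-3.186,18.991) [heading=63, draw]
  -- iteration 4/5 --
  LT 108: heading 63 -> 171
  PD: pen down
  RT 147: heading 171 -> 24
  FD 6: (-3.186,18.991) -> (2.295,21.431) [heading=24, draw]
  -- iteration 5/5 --
  LT 108: heading 24 -> 132
  PD: pen down
  RT 147: heading 132 -> 345
  FD 6: (2.295,21.431) -> (8.09,19.878) [heading=345, draw]
]
Final: pos=(8.09,19.878), heading=345, 5 segment(s) drawn

Answer: 345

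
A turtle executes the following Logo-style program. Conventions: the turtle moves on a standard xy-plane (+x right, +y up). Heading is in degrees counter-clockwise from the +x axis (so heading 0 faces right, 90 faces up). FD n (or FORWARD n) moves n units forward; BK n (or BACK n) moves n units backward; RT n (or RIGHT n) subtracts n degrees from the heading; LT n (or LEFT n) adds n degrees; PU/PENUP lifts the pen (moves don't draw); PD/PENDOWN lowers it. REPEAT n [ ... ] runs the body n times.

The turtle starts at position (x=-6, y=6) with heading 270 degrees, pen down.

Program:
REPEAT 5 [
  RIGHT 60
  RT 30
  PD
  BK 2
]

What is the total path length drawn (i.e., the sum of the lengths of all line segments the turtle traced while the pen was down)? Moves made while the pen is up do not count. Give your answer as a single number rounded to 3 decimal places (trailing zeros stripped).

Executing turtle program step by step:
Start: pos=(-6,6), heading=270, pen down
REPEAT 5 [
  -- iteration 1/5 --
  RT 60: heading 270 -> 210
  RT 30: heading 210 -> 180
  PD: pen down
  BK 2: (-6,6) -> (-4,6) [heading=180, draw]
  -- iteration 2/5 --
  RT 60: heading 180 -> 120
  RT 30: heading 120 -> 90
  PD: pen down
  BK 2: (-4,6) -> (-4,4) [heading=90, draw]
  -- iteration 3/5 --
  RT 60: heading 90 -> 30
  RT 30: heading 30 -> 0
  PD: pen down
  BK 2: (-4,4) -> (-6,4) [heading=0, draw]
  -- iteration 4/5 --
  RT 60: heading 0 -> 300
  RT 30: heading 300 -> 270
  PD: pen down
  BK 2: (-6,4) -> (-6,6) [heading=270, draw]
  -- iteration 5/5 --
  RT 60: heading 270 -> 210
  RT 30: heading 210 -> 180
  PD: pen down
  BK 2: (-6,6) -> (-4,6) [heading=180, draw]
]
Final: pos=(-4,6), heading=180, 5 segment(s) drawn

Segment lengths:
  seg 1: (-6,6) -> (-4,6), length = 2
  seg 2: (-4,6) -> (-4,4), length = 2
  seg 3: (-4,4) -> (-6,4), length = 2
  seg 4: (-6,4) -> (-6,6), length = 2
  seg 5: (-6,6) -> (-4,6), length = 2
Total = 10

Answer: 10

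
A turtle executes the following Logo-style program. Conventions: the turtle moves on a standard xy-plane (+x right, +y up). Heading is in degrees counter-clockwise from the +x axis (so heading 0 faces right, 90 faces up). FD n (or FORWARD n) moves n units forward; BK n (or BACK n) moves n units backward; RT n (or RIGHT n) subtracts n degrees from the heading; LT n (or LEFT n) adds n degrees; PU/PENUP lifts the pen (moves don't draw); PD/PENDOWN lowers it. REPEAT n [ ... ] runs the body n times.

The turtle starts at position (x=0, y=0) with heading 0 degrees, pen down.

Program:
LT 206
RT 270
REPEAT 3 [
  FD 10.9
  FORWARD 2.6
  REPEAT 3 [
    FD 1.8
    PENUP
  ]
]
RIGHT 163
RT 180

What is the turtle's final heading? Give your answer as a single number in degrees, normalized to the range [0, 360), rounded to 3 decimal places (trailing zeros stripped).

Answer: 313

Derivation:
Executing turtle program step by step:
Start: pos=(0,0), heading=0, pen down
LT 206: heading 0 -> 206
RT 270: heading 206 -> 296
REPEAT 3 [
  -- iteration 1/3 --
  FD 10.9: (0,0) -> (4.778,-9.797) [heading=296, draw]
  FD 2.6: (4.778,-9.797) -> (5.918,-12.134) [heading=296, draw]
  REPEAT 3 [
    -- iteration 1/3 --
    FD 1.8: (5.918,-12.134) -> (6.707,-13.752) [heading=296, draw]
    PU: pen up
    -- iteration 2/3 --
    FD 1.8: (6.707,-13.752) -> (7.496,-15.369) [heading=296, move]
    PU: pen up
    -- iteration 3/3 --
    FD 1.8: (7.496,-15.369) -> (8.285,-16.987) [heading=296, move]
    PU: pen up
  ]
  -- iteration 2/3 --
  FD 10.9: (8.285,-16.987) -> (13.063,-26.784) [heading=296, move]
  FD 2.6: (13.063,-26.784) -> (14.203,-29.121) [heading=296, move]
  REPEAT 3 [
    -- iteration 1/3 --
    FD 1.8: (14.203,-29.121) -> (14.992,-30.739) [heading=296, move]
    PU: pen up
    -- iteration 2/3 --
    FD 1.8: (14.992,-30.739) -> (15.781,-32.357) [heading=296, move]
    PU: pen up
    -- iteration 3/3 --
    FD 1.8: (15.781,-32.357) -> (16.57,-33.974) [heading=296, move]
    PU: pen up
  ]
  -- iteration 3/3 --
  FD 10.9: (16.57,-33.974) -> (21.349,-43.771) [heading=296, move]
  FD 2.6: (21.349,-43.771) -> (22.488,-46.108) [heading=296, move]
  REPEAT 3 [
    -- iteration 1/3 --
    FD 1.8: (22.488,-46.108) -> (23.278,-47.726) [heading=296, move]
    PU: pen up
    -- iteration 2/3 --
    FD 1.8: (23.278,-47.726) -> (24.067,-49.344) [heading=296, move]
    PU: pen up
    -- iteration 3/3 --
    FD 1.8: (24.067,-49.344) -> (24.856,-50.962) [heading=296, move]
    PU: pen up
  ]
]
RT 163: heading 296 -> 133
RT 180: heading 133 -> 313
Final: pos=(24.856,-50.962), heading=313, 3 segment(s) drawn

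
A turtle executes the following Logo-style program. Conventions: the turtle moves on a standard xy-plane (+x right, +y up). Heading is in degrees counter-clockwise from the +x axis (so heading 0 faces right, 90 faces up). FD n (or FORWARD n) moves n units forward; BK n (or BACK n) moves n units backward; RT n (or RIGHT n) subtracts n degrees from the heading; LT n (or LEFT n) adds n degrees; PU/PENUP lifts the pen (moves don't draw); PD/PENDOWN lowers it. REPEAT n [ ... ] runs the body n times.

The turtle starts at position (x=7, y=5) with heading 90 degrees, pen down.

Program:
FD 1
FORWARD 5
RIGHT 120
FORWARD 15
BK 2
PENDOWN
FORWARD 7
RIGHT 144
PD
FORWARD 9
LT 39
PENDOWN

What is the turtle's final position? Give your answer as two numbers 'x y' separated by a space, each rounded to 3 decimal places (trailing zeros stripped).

Answer: 15.37 0.059

Derivation:
Executing turtle program step by step:
Start: pos=(7,5), heading=90, pen down
FD 1: (7,5) -> (7,6) [heading=90, draw]
FD 5: (7,6) -> (7,11) [heading=90, draw]
RT 120: heading 90 -> 330
FD 15: (7,11) -> (19.99,3.5) [heading=330, draw]
BK 2: (19.99,3.5) -> (18.258,4.5) [heading=330, draw]
PD: pen down
FD 7: (18.258,4.5) -> (24.321,1) [heading=330, draw]
RT 144: heading 330 -> 186
PD: pen down
FD 9: (24.321,1) -> (15.37,0.059) [heading=186, draw]
LT 39: heading 186 -> 225
PD: pen down
Final: pos=(15.37,0.059), heading=225, 6 segment(s) drawn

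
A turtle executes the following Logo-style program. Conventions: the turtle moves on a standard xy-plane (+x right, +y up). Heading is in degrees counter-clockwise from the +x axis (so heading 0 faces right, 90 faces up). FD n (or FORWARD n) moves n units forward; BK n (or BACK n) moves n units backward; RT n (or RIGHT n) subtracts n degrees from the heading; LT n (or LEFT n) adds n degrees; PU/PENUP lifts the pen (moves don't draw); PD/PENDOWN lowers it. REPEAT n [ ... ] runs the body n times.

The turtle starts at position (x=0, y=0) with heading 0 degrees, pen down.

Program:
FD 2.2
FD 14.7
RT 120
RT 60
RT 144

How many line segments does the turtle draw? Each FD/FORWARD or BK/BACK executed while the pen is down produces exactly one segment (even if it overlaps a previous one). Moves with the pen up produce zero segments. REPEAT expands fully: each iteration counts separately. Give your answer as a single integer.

Answer: 2

Derivation:
Executing turtle program step by step:
Start: pos=(0,0), heading=0, pen down
FD 2.2: (0,0) -> (2.2,0) [heading=0, draw]
FD 14.7: (2.2,0) -> (16.9,0) [heading=0, draw]
RT 120: heading 0 -> 240
RT 60: heading 240 -> 180
RT 144: heading 180 -> 36
Final: pos=(16.9,0), heading=36, 2 segment(s) drawn
Segments drawn: 2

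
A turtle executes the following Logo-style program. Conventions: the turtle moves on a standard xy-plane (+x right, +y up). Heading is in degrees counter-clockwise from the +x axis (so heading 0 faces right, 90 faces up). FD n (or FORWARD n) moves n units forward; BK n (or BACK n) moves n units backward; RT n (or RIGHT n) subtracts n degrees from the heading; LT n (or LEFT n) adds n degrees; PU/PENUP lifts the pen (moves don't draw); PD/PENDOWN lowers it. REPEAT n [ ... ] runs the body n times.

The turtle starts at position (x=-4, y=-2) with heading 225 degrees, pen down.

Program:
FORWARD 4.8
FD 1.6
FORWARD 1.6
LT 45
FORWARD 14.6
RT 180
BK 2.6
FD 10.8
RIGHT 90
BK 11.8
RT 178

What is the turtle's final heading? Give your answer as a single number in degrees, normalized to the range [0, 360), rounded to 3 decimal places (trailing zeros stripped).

Executing turtle program step by step:
Start: pos=(-4,-2), heading=225, pen down
FD 4.8: (-4,-2) -> (-7.394,-5.394) [heading=225, draw]
FD 1.6: (-7.394,-5.394) -> (-8.525,-6.525) [heading=225, draw]
FD 1.6: (-8.525,-6.525) -> (-9.657,-7.657) [heading=225, draw]
LT 45: heading 225 -> 270
FD 14.6: (-9.657,-7.657) -> (-9.657,-22.257) [heading=270, draw]
RT 180: heading 270 -> 90
BK 2.6: (-9.657,-22.257) -> (-9.657,-24.857) [heading=90, draw]
FD 10.8: (-9.657,-24.857) -> (-9.657,-14.057) [heading=90, draw]
RT 90: heading 90 -> 0
BK 11.8: (-9.657,-14.057) -> (-21.457,-14.057) [heading=0, draw]
RT 178: heading 0 -> 182
Final: pos=(-21.457,-14.057), heading=182, 7 segment(s) drawn

Answer: 182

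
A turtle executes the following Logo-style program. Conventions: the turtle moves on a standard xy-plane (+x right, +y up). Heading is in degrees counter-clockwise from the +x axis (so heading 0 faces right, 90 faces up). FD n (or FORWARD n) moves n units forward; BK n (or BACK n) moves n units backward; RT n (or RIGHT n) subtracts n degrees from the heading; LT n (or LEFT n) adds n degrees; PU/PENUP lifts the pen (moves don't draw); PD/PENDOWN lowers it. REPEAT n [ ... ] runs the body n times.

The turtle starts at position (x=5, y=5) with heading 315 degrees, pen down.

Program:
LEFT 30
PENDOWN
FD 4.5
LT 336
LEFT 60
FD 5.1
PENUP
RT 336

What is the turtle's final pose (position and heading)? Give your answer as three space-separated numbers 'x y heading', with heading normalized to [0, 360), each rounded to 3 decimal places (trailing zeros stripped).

Executing turtle program step by step:
Start: pos=(5,5), heading=315, pen down
LT 30: heading 315 -> 345
PD: pen down
FD 4.5: (5,5) -> (9.347,3.835) [heading=345, draw]
LT 336: heading 345 -> 321
LT 60: heading 321 -> 21
FD 5.1: (9.347,3.835) -> (14.108,5.663) [heading=21, draw]
PU: pen up
RT 336: heading 21 -> 45
Final: pos=(14.108,5.663), heading=45, 2 segment(s) drawn

Answer: 14.108 5.663 45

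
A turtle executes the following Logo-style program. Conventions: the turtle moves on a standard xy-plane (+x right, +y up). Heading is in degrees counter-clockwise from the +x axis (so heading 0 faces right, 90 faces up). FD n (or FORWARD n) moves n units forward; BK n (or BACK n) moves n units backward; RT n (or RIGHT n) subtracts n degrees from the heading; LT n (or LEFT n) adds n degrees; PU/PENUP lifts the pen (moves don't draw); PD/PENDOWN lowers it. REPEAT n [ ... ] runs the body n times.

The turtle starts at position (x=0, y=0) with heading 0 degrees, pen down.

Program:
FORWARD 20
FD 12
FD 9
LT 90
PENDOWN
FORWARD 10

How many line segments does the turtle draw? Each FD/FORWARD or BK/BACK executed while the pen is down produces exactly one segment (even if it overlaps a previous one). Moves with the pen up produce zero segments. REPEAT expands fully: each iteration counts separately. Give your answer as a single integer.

Executing turtle program step by step:
Start: pos=(0,0), heading=0, pen down
FD 20: (0,0) -> (20,0) [heading=0, draw]
FD 12: (20,0) -> (32,0) [heading=0, draw]
FD 9: (32,0) -> (41,0) [heading=0, draw]
LT 90: heading 0 -> 90
PD: pen down
FD 10: (41,0) -> (41,10) [heading=90, draw]
Final: pos=(41,10), heading=90, 4 segment(s) drawn
Segments drawn: 4

Answer: 4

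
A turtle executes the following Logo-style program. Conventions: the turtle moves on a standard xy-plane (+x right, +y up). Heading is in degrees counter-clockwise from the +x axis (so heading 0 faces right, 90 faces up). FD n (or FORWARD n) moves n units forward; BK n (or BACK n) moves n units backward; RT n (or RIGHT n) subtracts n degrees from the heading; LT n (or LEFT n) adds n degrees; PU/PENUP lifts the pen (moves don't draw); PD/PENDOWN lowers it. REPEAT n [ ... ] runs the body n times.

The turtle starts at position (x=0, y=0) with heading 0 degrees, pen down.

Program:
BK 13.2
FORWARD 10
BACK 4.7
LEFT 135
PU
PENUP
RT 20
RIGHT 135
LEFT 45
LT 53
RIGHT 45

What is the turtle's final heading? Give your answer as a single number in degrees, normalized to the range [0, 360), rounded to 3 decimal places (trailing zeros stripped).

Executing turtle program step by step:
Start: pos=(0,0), heading=0, pen down
BK 13.2: (0,0) -> (-13.2,0) [heading=0, draw]
FD 10: (-13.2,0) -> (-3.2,0) [heading=0, draw]
BK 4.7: (-3.2,0) -> (-7.9,0) [heading=0, draw]
LT 135: heading 0 -> 135
PU: pen up
PU: pen up
RT 20: heading 135 -> 115
RT 135: heading 115 -> 340
LT 45: heading 340 -> 25
LT 53: heading 25 -> 78
RT 45: heading 78 -> 33
Final: pos=(-7.9,0), heading=33, 3 segment(s) drawn

Answer: 33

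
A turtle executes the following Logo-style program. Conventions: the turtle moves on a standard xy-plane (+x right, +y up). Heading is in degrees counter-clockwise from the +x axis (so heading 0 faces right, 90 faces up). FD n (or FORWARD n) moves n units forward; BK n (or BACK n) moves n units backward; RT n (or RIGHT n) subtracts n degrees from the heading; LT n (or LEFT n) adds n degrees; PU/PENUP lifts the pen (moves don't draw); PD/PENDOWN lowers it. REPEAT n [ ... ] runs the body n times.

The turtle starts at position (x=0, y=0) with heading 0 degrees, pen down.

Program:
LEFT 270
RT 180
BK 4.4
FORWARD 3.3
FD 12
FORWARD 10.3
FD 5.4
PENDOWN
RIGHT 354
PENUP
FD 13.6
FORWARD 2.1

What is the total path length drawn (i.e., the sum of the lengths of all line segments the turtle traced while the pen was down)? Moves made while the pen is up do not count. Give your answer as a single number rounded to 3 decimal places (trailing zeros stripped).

Answer: 35.4

Derivation:
Executing turtle program step by step:
Start: pos=(0,0), heading=0, pen down
LT 270: heading 0 -> 270
RT 180: heading 270 -> 90
BK 4.4: (0,0) -> (0,-4.4) [heading=90, draw]
FD 3.3: (0,-4.4) -> (0,-1.1) [heading=90, draw]
FD 12: (0,-1.1) -> (0,10.9) [heading=90, draw]
FD 10.3: (0,10.9) -> (0,21.2) [heading=90, draw]
FD 5.4: (0,21.2) -> (0,26.6) [heading=90, draw]
PD: pen down
RT 354: heading 90 -> 96
PU: pen up
FD 13.6: (0,26.6) -> (-1.422,40.125) [heading=96, move]
FD 2.1: (-1.422,40.125) -> (-1.641,42.214) [heading=96, move]
Final: pos=(-1.641,42.214), heading=96, 5 segment(s) drawn

Segment lengths:
  seg 1: (0,0) -> (0,-4.4), length = 4.4
  seg 2: (0,-4.4) -> (0,-1.1), length = 3.3
  seg 3: (0,-1.1) -> (0,10.9), length = 12
  seg 4: (0,10.9) -> (0,21.2), length = 10.3
  seg 5: (0,21.2) -> (0,26.6), length = 5.4
Total = 35.4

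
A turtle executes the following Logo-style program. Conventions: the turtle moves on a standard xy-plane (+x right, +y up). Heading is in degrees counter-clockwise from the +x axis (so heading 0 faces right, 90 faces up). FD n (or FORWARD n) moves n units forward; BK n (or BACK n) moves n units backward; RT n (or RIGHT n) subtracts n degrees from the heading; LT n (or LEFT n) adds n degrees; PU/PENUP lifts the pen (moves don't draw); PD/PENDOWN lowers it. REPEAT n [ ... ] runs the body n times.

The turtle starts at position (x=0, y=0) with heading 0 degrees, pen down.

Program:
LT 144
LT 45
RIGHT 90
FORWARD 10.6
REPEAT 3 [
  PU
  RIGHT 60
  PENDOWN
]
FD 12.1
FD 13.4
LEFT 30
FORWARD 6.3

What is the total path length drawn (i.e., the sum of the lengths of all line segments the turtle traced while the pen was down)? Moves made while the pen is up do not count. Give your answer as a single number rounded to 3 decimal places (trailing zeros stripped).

Answer: 42.4

Derivation:
Executing turtle program step by step:
Start: pos=(0,0), heading=0, pen down
LT 144: heading 0 -> 144
LT 45: heading 144 -> 189
RT 90: heading 189 -> 99
FD 10.6: (0,0) -> (-1.658,10.469) [heading=99, draw]
REPEAT 3 [
  -- iteration 1/3 --
  PU: pen up
  RT 60: heading 99 -> 39
  PD: pen down
  -- iteration 2/3 --
  PU: pen up
  RT 60: heading 39 -> 339
  PD: pen down
  -- iteration 3/3 --
  PU: pen up
  RT 60: heading 339 -> 279
  PD: pen down
]
FD 12.1: (-1.658,10.469) -> (0.235,-1.482) [heading=279, draw]
FD 13.4: (0.235,-1.482) -> (2.331,-14.717) [heading=279, draw]
LT 30: heading 279 -> 309
FD 6.3: (2.331,-14.717) -> (6.296,-19.613) [heading=309, draw]
Final: pos=(6.296,-19.613), heading=309, 4 segment(s) drawn

Segment lengths:
  seg 1: (0,0) -> (-1.658,10.469), length = 10.6
  seg 2: (-1.658,10.469) -> (0.235,-1.482), length = 12.1
  seg 3: (0.235,-1.482) -> (2.331,-14.717), length = 13.4
  seg 4: (2.331,-14.717) -> (6.296,-19.613), length = 6.3
Total = 42.4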